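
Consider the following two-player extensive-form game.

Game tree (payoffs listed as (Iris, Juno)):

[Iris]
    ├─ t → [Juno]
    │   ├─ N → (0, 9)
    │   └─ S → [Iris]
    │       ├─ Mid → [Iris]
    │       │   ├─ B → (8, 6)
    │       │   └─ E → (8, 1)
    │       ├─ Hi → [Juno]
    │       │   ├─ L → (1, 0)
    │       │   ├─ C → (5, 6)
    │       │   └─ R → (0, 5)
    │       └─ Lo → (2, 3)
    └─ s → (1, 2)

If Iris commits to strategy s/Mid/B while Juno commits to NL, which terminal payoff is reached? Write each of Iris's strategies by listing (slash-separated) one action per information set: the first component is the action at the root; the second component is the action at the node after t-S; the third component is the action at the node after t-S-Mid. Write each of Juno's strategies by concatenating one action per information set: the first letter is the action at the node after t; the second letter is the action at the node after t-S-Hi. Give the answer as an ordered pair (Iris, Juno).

(1, 2)

Trace the play path from the root:
  Iris plays s
→ terminal payoff (1, 2).
(Iris's choice at the node after t-S is never reached on this path, so it doesn't affect the outcome.)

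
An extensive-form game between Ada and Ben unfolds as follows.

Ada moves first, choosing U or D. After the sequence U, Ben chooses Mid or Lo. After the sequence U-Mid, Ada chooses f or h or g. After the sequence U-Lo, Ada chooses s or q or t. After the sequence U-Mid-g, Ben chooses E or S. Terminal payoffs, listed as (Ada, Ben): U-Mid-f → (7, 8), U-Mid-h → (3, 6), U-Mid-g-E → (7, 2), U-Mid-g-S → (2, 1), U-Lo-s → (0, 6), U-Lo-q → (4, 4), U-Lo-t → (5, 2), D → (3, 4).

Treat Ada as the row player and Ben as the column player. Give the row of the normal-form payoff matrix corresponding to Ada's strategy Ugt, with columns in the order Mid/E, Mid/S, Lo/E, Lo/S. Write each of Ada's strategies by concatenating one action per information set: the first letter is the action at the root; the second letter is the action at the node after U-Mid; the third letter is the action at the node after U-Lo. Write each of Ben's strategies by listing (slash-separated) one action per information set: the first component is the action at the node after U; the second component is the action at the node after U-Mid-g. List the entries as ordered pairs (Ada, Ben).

vs Mid/E: Ada plays U → Ben plays Mid at [U] → Ada plays g at [U-Mid] → Ben plays E at [U-Mid-g] → (7, 2)
vs Mid/S: Ada plays U → Ben plays Mid at [U] → Ada plays g at [U-Mid] → Ben plays S at [U-Mid-g] → (2, 1)
vs Lo/E: Ada plays U → Ben plays Lo at [U] → Ada plays t at [U-Lo] → (5, 2)
vs Lo/S: Ada plays U → Ben plays Lo at [U] → Ada plays t at [U-Lo] → (5, 2)

(7,2) (2,1) (5,2) (5,2)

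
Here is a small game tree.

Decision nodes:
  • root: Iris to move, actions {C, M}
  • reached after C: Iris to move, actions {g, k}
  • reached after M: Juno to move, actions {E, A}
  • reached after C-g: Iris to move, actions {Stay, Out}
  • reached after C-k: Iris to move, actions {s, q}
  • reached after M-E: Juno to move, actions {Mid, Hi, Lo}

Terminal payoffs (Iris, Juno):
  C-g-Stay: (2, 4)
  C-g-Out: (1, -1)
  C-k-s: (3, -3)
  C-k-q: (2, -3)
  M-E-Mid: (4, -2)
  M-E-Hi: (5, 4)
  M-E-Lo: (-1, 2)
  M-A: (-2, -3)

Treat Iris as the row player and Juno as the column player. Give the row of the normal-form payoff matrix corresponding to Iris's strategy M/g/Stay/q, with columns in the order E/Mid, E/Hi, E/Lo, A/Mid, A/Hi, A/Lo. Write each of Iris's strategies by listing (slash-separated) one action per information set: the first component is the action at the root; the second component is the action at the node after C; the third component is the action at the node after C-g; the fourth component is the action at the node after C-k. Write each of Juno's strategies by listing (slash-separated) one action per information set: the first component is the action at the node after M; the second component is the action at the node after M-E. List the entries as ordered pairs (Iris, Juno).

vs E/Mid: Iris plays M → Juno plays E at [M] → Juno plays Mid at [M-E] → (4, -2)
vs E/Hi: Iris plays M → Juno plays E at [M] → Juno plays Hi at [M-E] → (5, 4)
vs E/Lo: Iris plays M → Juno plays E at [M] → Juno plays Lo at [M-E] → (-1, 2)
vs A/Mid: Iris plays M → Juno plays A at [M] → (-2, -3)
vs A/Hi: Iris plays M → Juno plays A at [M] → (-2, -3)
vs A/Lo: Iris plays M → Juno plays A at [M] → (-2, -3)

(4,-2) (5,4) (-1,2) (-2,-3) (-2,-3) (-2,-3)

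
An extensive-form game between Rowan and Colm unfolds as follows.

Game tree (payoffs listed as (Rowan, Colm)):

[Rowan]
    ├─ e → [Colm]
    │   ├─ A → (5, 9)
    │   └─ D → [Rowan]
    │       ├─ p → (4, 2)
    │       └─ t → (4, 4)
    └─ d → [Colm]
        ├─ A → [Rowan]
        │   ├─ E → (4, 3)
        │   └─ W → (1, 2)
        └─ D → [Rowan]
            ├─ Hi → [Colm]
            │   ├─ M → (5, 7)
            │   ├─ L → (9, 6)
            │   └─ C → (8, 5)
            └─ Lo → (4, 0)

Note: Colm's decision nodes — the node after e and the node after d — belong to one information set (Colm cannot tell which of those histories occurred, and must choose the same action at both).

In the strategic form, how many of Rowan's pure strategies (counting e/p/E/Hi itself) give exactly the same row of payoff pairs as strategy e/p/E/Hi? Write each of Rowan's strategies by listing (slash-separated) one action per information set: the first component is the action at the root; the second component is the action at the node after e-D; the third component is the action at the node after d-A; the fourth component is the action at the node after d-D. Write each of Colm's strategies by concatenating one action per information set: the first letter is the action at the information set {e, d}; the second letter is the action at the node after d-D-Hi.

4

Row for e/p/E/Hi (columns AM, AL, AC, DM, DL, DC): (5,9) (5,9) (5,9) (4,2) (4,2) (4,2).
Under e/p/E/Hi, Rowan's choice at the node after d-A and at the node after d-D can never be reached regardless of what Colm does, so varying those choices leaves every outcome unchanged.
Holding the reachable choices fixed and varying the unreachable ones freely already gives 2 × 2 = 4 equivalent strategies.
No other strategy reproduces this row, so those 4 are the full class: e/p/E/Hi, e/p/E/Lo, e/p/W/Hi, e/p/W/Lo.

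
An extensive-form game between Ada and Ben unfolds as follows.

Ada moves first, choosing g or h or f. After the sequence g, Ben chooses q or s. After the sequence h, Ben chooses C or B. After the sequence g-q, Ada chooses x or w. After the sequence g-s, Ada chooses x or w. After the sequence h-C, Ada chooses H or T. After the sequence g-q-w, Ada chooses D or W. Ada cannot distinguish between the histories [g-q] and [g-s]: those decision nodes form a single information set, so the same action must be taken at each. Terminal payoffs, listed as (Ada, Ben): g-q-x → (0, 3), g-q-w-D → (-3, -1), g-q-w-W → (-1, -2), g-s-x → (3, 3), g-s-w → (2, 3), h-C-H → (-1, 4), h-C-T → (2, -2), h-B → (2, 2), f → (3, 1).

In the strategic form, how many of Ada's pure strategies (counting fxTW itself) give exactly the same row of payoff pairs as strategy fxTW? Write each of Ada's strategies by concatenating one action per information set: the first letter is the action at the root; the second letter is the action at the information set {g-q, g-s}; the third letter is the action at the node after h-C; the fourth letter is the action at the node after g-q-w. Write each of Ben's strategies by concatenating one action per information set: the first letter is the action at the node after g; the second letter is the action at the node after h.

8

Row for fxTW (columns qC, qB, sC, sB): (3,1) (3,1) (3,1) (3,1).
Under fxTW, Ada's choice at the information set {g-q, g-s} and at the node after h-C and at the node after g-q-w can never be reached regardless of what Ben does, so varying those choices leaves every outcome unchanged.
Holding the reachable choices fixed and varying the unreachable ones freely already gives 2 × 2 × 2 = 8 equivalent strategies.
No other strategy reproduces this row, so those 8 are the full class: fxHD, fxHW, fxTD, fxTW, fwHD, fwHW, fwTD, fwTW.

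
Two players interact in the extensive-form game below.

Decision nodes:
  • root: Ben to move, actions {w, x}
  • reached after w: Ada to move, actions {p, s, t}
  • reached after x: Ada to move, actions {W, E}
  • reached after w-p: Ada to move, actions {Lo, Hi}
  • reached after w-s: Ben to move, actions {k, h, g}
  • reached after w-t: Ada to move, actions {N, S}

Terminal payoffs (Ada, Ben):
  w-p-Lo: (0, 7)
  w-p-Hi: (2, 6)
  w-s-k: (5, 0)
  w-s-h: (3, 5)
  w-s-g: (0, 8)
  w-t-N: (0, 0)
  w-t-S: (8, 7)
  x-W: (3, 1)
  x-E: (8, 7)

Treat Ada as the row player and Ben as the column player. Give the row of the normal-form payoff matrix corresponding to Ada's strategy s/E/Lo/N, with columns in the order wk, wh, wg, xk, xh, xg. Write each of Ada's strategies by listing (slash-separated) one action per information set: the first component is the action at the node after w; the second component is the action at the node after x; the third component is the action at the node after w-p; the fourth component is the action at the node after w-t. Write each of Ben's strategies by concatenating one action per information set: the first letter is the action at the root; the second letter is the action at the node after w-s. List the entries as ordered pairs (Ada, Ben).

(5,0) (3,5) (0,8) (8,7) (8,7) (8,7)

vs wk: Ben plays w → Ada plays s at [w] → Ben plays k at [w-s] → (5, 0)
vs wh: Ben plays w → Ada plays s at [w] → Ben plays h at [w-s] → (3, 5)
vs wg: Ben plays w → Ada plays s at [w] → Ben plays g at [w-s] → (0, 8)
vs xk: Ben plays x → Ada plays E at [x] → (8, 7)
vs xh: Ben plays x → Ada plays E at [x] → (8, 7)
vs xg: Ben plays x → Ada plays E at [x] → (8, 7)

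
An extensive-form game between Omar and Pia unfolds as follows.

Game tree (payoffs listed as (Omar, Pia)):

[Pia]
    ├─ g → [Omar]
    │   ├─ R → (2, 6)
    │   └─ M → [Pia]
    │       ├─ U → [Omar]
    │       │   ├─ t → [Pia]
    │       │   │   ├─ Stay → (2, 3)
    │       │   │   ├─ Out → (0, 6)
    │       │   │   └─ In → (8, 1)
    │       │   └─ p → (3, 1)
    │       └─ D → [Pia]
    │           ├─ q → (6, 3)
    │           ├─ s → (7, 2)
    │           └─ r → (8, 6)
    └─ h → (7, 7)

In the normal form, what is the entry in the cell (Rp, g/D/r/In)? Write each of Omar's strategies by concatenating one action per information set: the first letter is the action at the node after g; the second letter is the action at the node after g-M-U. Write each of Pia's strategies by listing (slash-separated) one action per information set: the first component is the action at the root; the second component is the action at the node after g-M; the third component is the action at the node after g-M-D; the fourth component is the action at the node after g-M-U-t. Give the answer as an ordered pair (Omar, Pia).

Trace the play path from the root:
  Pia plays g
  Omar plays R at [g]
→ terminal payoff (2, 6).
(Omar's choice at the node after g-M-U is never reached on this path, so it doesn't affect the outcome.)

(2, 6)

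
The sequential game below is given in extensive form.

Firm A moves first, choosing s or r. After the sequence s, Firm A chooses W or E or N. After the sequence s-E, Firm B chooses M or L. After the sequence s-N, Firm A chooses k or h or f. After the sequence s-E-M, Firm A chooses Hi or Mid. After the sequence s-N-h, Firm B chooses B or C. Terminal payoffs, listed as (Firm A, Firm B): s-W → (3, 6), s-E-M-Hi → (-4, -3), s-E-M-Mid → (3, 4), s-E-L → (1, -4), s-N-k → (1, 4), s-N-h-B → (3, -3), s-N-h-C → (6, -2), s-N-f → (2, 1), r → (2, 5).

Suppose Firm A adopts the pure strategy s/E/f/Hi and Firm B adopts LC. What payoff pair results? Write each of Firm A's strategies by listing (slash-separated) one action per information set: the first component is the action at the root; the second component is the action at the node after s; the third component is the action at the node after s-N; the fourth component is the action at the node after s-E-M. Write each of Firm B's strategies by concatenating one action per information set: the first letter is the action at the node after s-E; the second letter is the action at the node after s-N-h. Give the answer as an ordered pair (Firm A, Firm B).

Trace the play path from the root:
  Firm A plays s
  Firm A plays E at [s]
  Firm B plays L at [s-E]
→ terminal payoff (1, -4).
(Firm A's choice at the node after s-N is never reached on this path, so it doesn't affect the outcome.)

(1, -4)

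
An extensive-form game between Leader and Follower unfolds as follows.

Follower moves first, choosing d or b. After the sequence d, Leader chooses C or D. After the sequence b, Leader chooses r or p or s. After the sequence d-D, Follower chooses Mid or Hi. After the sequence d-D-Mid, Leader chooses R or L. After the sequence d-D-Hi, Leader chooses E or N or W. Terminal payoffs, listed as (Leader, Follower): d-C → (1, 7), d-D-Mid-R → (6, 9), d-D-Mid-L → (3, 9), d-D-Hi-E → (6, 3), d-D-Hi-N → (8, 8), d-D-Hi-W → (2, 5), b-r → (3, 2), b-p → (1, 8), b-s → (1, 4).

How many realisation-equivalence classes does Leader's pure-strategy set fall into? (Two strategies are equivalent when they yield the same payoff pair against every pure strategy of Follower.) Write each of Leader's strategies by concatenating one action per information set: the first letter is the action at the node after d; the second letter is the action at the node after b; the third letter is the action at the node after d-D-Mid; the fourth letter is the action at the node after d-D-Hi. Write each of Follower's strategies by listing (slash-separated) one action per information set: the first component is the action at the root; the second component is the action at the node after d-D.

21

Leader has 36 pure strategies: CrRE, CrRN, CrRW, CrLE, CrLN, CrLW, CpRE, CpRN, CpRW, CpLE, CpLN, CpLW, CsRE, CsRN, CsRW, CsLE, CsLN, CsLW, DrRE, DrRN, DrRW, DrLE, DrLN, DrLW, DpRE, DpRN, DpRW, DpLE, DpLN, DpLW, DsRE, DsRN, DsRW, DsLE, DsLN, DsLW. Columns: d/Mid, d/Hi, b/Mid, b/Hi.
{CrRE, CrRN, CrRW, CrLE, CrLN, CrLW} → row (1,7) (1,7) (3,2) (3,2)
{CpRE, CpRN, CpRW, CpLE, CpLN, CpLW} → row (1,7) (1,7) (1,8) (1,8)
{CsRE, CsRN, CsRW, CsLE, CsLN, CsLW} → row (1,7) (1,7) (1,4) (1,4)
{DrRE} → row (6,9) (6,3) (3,2) (3,2)
{DrRN} → row (6,9) (8,8) (3,2) (3,2)
{DrRW} → row (6,9) (2,5) (3,2) (3,2)
{DrLE} → row (3,9) (6,3) (3,2) (3,2)
{DrLN} → row (3,9) (8,8) (3,2) (3,2)
{DrLW} → row (3,9) (2,5) (3,2) (3,2)
{DpRE} → row (6,9) (6,3) (1,8) (1,8)
{DpRN} → row (6,9) (8,8) (1,8) (1,8)
{DpRW} → row (6,9) (2,5) (1,8) (1,8)
{DpLE} → row (3,9) (6,3) (1,8) (1,8)
{DpLN} → row (3,9) (8,8) (1,8) (1,8)
{DpLW} → row (3,9) (2,5) (1,8) (1,8)
{DsRE} → row (6,9) (6,3) (1,4) (1,4)
{DsRN} → row (6,9) (8,8) (1,4) (1,4)
{DsRW} → row (6,9) (2,5) (1,4) (1,4)
{DsLE} → row (3,9) (6,3) (1,4) (1,4)
{DsLN} → row (3,9) (8,8) (1,4) (1,4)
{DsLW} → row (3,9) (2,5) (1,4) (1,4)
That's 21 distinct rows out of 36 strategies.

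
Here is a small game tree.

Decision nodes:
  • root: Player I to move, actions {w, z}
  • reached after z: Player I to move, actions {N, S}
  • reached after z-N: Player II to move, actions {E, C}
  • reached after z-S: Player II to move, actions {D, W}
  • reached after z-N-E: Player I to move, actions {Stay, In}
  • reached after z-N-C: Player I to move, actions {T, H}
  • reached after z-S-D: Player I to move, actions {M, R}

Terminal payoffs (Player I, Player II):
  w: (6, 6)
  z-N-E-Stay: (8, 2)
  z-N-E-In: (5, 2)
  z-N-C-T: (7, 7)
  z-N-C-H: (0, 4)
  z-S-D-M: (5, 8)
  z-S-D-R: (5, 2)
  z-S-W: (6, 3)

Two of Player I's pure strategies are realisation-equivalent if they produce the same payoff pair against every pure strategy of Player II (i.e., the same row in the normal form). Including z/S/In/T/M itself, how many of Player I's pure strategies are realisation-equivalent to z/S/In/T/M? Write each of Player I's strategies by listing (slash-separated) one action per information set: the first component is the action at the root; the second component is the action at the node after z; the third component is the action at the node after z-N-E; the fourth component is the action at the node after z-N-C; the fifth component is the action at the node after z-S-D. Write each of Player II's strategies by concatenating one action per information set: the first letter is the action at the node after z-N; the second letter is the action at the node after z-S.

4

Row for z/S/In/T/M (columns ED, EW, CD, CW): (5,8) (6,3) (5,8) (6,3).
Under z/S/In/T/M, Player I's choice at the node after z-N-E and at the node after z-N-C can never be reached regardless of what Player II does, so varying those choices leaves every outcome unchanged.
Holding the reachable choices fixed and varying the unreachable ones freely already gives 2 × 2 = 4 equivalent strategies.
No other strategy reproduces this row, so those 4 are the full class: z/S/Stay/T/M, z/S/Stay/H/M, z/S/In/T/M, z/S/In/H/M.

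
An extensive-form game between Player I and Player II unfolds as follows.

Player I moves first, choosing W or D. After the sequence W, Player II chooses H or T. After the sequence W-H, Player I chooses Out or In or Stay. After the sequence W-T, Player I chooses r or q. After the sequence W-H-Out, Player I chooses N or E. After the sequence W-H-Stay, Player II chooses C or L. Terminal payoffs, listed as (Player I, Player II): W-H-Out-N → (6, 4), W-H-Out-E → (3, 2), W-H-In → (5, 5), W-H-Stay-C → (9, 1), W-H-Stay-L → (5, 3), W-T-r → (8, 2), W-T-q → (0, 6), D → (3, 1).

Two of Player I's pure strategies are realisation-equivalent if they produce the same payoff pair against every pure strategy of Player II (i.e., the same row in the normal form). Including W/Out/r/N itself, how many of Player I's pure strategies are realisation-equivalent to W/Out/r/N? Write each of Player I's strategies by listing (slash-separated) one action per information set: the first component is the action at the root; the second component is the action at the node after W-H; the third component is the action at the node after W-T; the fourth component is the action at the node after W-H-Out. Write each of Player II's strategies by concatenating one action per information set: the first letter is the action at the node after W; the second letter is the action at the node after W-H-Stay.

1

Row for W/Out/r/N (columns HC, HL, TC, TL): (6,4) (6,4) (8,2) (8,2).
Every one of Player I's information sets is on the play path for some reply by Player II when Player I follows W/Out/r/N.
Changing the action at any of them therefore changes at least one column, so only W/Out/r/N itself gives this row.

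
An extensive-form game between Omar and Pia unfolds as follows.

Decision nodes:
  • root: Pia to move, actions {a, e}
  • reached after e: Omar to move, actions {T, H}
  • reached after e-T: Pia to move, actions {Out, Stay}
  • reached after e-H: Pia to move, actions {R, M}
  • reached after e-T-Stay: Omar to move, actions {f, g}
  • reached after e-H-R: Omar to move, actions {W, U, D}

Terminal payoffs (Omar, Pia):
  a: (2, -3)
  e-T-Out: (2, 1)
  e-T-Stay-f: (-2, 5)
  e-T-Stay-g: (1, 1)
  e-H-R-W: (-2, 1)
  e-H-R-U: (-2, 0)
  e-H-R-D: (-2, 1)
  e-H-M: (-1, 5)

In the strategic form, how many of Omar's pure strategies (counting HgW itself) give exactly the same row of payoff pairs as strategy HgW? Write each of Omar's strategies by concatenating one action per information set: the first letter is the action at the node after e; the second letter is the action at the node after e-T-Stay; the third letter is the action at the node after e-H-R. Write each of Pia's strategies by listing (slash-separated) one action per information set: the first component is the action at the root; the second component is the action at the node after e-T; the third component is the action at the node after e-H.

4

Row for HgW (columns a/Out/R, a/Out/M, a/Stay/R, a/Stay/M, e/Out/R, e/Out/M, e/Stay/R, e/Stay/M): (2,-3) (2,-3) (2,-3) (2,-3) (-2,1) (-1,5) (-2,1) (-1,5).
Under HgW, Omar's choice at the node after e-T-Stay can never be reached regardless of what Pia does, so varying those choices leaves every outcome unchanged.
Holding the reachable choices fixed and varying the unreachable one freely already gives 2 equivalent strategies.
Checking the remaining rows, HfD, HgD also happen to give the same payoffs in every column, bringing the total to 4: HfW, HfD, HgW, HgD.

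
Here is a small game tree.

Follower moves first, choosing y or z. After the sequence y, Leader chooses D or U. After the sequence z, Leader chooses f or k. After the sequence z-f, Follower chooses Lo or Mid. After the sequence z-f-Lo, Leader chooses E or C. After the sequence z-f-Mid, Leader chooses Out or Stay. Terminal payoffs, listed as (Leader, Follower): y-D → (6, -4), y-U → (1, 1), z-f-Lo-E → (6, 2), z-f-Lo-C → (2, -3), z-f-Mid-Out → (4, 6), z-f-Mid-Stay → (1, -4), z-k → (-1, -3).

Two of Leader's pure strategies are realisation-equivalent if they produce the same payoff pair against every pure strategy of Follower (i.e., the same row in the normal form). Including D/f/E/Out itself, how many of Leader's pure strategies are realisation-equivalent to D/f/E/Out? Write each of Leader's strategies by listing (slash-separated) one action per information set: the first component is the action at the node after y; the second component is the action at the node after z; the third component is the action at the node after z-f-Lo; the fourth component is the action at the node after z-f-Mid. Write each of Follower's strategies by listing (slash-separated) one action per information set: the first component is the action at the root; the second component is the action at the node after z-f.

Row for D/f/E/Out (columns y/Lo, y/Mid, z/Lo, z/Mid): (6,-4) (6,-4) (6,2) (4,6).
Every one of Leader's information sets is on the play path for some reply by Follower when Leader follows D/f/E/Out.
Changing the action at any of them therefore changes at least one column, so only D/f/E/Out itself gives this row.

1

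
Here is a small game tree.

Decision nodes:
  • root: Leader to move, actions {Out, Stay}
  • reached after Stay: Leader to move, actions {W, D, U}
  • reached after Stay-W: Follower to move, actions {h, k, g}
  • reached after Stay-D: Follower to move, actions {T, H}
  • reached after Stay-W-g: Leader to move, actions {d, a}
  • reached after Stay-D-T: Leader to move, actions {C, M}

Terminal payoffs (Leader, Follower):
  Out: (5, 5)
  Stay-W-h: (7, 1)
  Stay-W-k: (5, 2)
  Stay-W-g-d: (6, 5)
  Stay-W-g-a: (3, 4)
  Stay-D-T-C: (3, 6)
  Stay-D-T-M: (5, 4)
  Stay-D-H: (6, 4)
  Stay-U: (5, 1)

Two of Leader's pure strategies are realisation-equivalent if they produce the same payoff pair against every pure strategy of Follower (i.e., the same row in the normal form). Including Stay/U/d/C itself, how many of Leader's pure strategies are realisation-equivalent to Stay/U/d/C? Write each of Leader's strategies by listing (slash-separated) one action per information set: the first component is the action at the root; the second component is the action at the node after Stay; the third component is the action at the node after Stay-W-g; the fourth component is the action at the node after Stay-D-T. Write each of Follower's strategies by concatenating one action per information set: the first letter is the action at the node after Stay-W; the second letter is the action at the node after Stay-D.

Row for Stay/U/d/C (columns hT, hH, kT, kH, gT, gH): (5,1) (5,1) (5,1) (5,1) (5,1) (5,1).
Under Stay/U/d/C, Leader's choice at the node after Stay-W-g and at the node after Stay-D-T can never be reached regardless of what Follower does, so varying those choices leaves every outcome unchanged.
Holding the reachable choices fixed and varying the unreachable ones freely already gives 2 × 2 = 4 equivalent strategies.
No other strategy reproduces this row, so those 4 are the full class: Stay/U/d/C, Stay/U/d/M, Stay/U/a/C, Stay/U/a/M.

4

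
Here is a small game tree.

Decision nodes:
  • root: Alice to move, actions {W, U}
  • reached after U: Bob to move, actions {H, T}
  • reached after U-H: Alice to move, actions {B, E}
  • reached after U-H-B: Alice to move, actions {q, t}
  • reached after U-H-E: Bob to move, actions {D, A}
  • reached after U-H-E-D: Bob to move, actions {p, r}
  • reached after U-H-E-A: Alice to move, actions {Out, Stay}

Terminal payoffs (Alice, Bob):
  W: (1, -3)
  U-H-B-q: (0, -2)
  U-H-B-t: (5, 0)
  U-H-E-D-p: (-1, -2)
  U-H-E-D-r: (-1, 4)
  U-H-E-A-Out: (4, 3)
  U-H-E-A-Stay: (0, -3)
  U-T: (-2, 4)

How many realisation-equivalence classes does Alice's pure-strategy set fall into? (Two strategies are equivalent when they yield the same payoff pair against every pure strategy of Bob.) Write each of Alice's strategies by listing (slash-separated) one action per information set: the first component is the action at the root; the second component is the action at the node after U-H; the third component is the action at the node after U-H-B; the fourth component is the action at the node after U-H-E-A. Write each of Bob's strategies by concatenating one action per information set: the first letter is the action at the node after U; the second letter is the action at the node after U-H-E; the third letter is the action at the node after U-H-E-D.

5

Alice has 16 pure strategies: W/B/q/Out, W/B/q/Stay, W/B/t/Out, W/B/t/Stay, W/E/q/Out, W/E/q/Stay, W/E/t/Out, W/E/t/Stay, U/B/q/Out, U/B/q/Stay, U/B/t/Out, U/B/t/Stay, U/E/q/Out, U/E/q/Stay, U/E/t/Out, U/E/t/Stay. Columns: HDp, HDr, HAp, HAr, TDp, TDr, TAp, TAr.
{W/B/q/Out, W/B/q/Stay, W/B/t/Out, W/B/t/Stay, W/E/q/Out, W/E/q/Stay, W/E/t/Out, W/E/t/Stay} → row (1,-3) (1,-3) (1,-3) (1,-3) (1,-3) (1,-3) (1,-3) (1,-3)
{U/B/q/Out, U/B/q/Stay} → row (0,-2) (0,-2) (0,-2) (0,-2) (-2,4) (-2,4) (-2,4) (-2,4)
{U/B/t/Out, U/B/t/Stay} → row (5,0) (5,0) (5,0) (5,0) (-2,4) (-2,4) (-2,4) (-2,4)
{U/E/q/Out, U/E/t/Out} → row (-1,-2) (-1,4) (4,3) (4,3) (-2,4) (-2,4) (-2,4) (-2,4)
{U/E/q/Stay, U/E/t/Stay} → row (-1,-2) (-1,4) (0,-3) (0,-3) (-2,4) (-2,4) (-2,4) (-2,4)
That's 5 distinct rows out of 16 strategies.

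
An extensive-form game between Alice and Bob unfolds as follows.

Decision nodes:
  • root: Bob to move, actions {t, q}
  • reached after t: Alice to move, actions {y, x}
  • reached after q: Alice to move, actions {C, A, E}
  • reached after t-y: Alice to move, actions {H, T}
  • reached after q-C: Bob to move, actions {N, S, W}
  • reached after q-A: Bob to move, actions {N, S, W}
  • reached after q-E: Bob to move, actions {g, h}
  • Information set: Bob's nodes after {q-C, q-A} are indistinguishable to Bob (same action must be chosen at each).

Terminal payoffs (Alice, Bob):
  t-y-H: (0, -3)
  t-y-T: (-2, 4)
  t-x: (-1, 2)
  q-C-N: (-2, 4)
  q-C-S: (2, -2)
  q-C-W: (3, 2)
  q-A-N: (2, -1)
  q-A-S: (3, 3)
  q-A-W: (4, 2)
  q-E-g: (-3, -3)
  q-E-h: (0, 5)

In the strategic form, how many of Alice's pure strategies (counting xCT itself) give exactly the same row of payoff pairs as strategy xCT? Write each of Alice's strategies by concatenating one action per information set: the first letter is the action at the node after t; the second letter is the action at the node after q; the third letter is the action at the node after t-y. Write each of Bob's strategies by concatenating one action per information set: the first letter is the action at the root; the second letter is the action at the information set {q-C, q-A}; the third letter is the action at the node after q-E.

2

Row for xCT (columns tNg, tNh, tSg, tSh, tWg, tWh, qNg, qNh, qSg, qSh, qWg, qWh): (-1,2) (-1,2) (-1,2) (-1,2) (-1,2) (-1,2) (-2,4) (-2,4) (2,-2) (2,-2) (3,2) (3,2).
Under xCT, Alice's choice at the node after t-y can never be reached regardless of what Bob does, so varying those choices leaves every outcome unchanged.
Holding the reachable choices fixed and varying the unreachable one freely already gives 2 equivalent strategies.
No other strategy reproduces this row, so those 2 are the full class: xCH, xCT.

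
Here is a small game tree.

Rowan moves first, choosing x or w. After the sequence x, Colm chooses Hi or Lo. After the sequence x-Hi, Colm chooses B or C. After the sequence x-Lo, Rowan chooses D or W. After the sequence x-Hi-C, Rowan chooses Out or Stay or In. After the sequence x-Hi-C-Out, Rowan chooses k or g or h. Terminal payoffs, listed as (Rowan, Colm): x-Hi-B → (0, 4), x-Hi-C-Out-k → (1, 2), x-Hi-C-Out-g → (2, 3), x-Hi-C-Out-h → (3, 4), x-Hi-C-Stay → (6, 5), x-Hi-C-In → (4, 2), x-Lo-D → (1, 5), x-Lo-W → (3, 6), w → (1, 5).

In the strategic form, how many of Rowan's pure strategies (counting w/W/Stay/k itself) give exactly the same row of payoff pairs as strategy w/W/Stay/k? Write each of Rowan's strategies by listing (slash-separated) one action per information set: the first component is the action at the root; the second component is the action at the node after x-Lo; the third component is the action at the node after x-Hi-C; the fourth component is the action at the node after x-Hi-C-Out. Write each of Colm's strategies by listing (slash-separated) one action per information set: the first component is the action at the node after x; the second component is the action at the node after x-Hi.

18

Row for w/W/Stay/k (columns Hi/B, Hi/C, Lo/B, Lo/C): (1,5) (1,5) (1,5) (1,5).
Under w/W/Stay/k, Rowan's choice at the node after x-Lo and at the node after x-Hi-C and at the node after x-Hi-C-Out can never be reached regardless of what Colm does, so varying those choices leaves every outcome unchanged.
Holding the reachable choices fixed and varying the unreachable ones freely already gives 2 × 3 × 3 = 18 equivalent strategies.
No other strategy reproduces this row, so those 18 are the full class: w/D/Out/k, w/D/Out/g, w/D/Out/h, w/D/Stay/k, w/D/Stay/g, w/D/Stay/h, w/D/In/k, w/D/In/g, w/D/In/h, w/W/Out/k, w/W/Out/g, w/W/Out/h, w/W/Stay/k, w/W/Stay/g, w/W/Stay/h, w/W/In/k, w/W/In/g, w/W/In/h.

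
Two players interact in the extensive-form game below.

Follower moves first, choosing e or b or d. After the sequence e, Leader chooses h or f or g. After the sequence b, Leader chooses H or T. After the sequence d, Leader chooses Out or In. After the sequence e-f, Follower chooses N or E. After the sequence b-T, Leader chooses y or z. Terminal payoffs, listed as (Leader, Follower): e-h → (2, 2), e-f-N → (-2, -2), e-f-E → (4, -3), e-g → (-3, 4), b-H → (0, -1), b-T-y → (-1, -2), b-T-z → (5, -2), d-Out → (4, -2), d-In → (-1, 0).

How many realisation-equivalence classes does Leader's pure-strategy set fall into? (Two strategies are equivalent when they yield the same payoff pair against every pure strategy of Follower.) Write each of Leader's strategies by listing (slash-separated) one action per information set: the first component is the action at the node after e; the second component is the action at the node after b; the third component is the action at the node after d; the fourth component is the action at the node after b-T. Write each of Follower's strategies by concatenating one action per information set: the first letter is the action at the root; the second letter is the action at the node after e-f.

18

Leader has 24 pure strategies: h/H/Out/y, h/H/Out/z, h/H/In/y, h/H/In/z, h/T/Out/y, h/T/Out/z, h/T/In/y, h/T/In/z, f/H/Out/y, f/H/Out/z, f/H/In/y, f/H/In/z, f/T/Out/y, f/T/Out/z, f/T/In/y, f/T/In/z, g/H/Out/y, g/H/Out/z, g/H/In/y, g/H/In/z, g/T/Out/y, g/T/Out/z, g/T/In/y, g/T/In/z. Columns: eN, eE, bN, bE, dN, dE.
{h/H/Out/y, h/H/Out/z} → row (2,2) (2,2) (0,-1) (0,-1) (4,-2) (4,-2)
{h/H/In/y, h/H/In/z} → row (2,2) (2,2) (0,-1) (0,-1) (-1,0) (-1,0)
{h/T/Out/y} → row (2,2) (2,2) (-1,-2) (-1,-2) (4,-2) (4,-2)
{h/T/Out/z} → row (2,2) (2,2) (5,-2) (5,-2) (4,-2) (4,-2)
{h/T/In/y} → row (2,2) (2,2) (-1,-2) (-1,-2) (-1,0) (-1,0)
{h/T/In/z} → row (2,2) (2,2) (5,-2) (5,-2) (-1,0) (-1,0)
{f/H/Out/y, f/H/Out/z} → row (-2,-2) (4,-3) (0,-1) (0,-1) (4,-2) (4,-2)
{f/H/In/y, f/H/In/z} → row (-2,-2) (4,-3) (0,-1) (0,-1) (-1,0) (-1,0)
{f/T/Out/y} → row (-2,-2) (4,-3) (-1,-2) (-1,-2) (4,-2) (4,-2)
{f/T/Out/z} → row (-2,-2) (4,-3) (5,-2) (5,-2) (4,-2) (4,-2)
{f/T/In/y} → row (-2,-2) (4,-3) (-1,-2) (-1,-2) (-1,0) (-1,0)
{f/T/In/z} → row (-2,-2) (4,-3) (5,-2) (5,-2) (-1,0) (-1,0)
{g/H/Out/y, g/H/Out/z} → row (-3,4) (-3,4) (0,-1) (0,-1) (4,-2) (4,-2)
{g/H/In/y, g/H/In/z} → row (-3,4) (-3,4) (0,-1) (0,-1) (-1,0) (-1,0)
{g/T/Out/y} → row (-3,4) (-3,4) (-1,-2) (-1,-2) (4,-2) (4,-2)
{g/T/Out/z} → row (-3,4) (-3,4) (5,-2) (5,-2) (4,-2) (4,-2)
{g/T/In/y} → row (-3,4) (-3,4) (-1,-2) (-1,-2) (-1,0) (-1,0)
{g/T/In/z} → row (-3,4) (-3,4) (5,-2) (5,-2) (-1,0) (-1,0)
That's 18 distinct rows out of 24 strategies.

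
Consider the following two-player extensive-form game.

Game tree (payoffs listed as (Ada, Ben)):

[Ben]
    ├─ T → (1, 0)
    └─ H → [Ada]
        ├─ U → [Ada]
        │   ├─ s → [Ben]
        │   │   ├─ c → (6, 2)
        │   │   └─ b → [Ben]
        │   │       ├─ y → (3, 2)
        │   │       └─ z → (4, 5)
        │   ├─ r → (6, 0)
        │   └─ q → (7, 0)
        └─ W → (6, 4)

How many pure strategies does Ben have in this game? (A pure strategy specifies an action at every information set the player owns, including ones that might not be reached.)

8

Ben owns the root with actions {T, H} — two choices.
Ben owns the node after H-U-s with actions {c, b} — two choices.
Ben owns the node after H-U-s-b with actions {y, z} — two choices.
A pure strategy fixes one action at each information set independently, so the count is the product 2 × 2 × 2 = 8.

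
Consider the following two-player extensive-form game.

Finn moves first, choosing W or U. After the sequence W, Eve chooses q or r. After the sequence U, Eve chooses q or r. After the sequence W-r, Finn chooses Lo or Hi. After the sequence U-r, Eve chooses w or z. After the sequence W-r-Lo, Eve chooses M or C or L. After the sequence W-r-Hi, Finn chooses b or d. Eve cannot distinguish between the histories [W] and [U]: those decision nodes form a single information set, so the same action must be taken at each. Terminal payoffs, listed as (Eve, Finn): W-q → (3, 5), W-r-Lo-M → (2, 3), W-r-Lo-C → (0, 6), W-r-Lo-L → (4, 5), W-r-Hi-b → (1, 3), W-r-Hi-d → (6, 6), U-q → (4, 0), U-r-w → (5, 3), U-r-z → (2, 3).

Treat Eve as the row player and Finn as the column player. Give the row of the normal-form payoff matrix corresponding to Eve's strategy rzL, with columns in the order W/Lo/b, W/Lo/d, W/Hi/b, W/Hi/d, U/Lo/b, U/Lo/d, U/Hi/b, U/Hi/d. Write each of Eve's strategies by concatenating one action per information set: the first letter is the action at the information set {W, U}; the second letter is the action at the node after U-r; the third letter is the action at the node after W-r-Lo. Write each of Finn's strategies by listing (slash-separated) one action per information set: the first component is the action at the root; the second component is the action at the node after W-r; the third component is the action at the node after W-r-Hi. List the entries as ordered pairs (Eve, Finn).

(4,5) (4,5) (1,3) (6,6) (2,3) (2,3) (2,3) (2,3)

vs W/Lo/b: Finn plays W → Eve plays r at [W] → Finn plays Lo at [W-r] → Eve plays L at [W-r-Lo] → (4, 5)
vs W/Lo/d: Finn plays W → Eve plays r at [W] → Finn plays Lo at [W-r] → Eve plays L at [W-r-Lo] → (4, 5)
vs W/Hi/b: Finn plays W → Eve plays r at [W] → Finn plays Hi at [W-r] → Finn plays b at [W-r-Hi] → (1, 3)
vs W/Hi/d: Finn plays W → Eve plays r at [W] → Finn plays Hi at [W-r] → Finn plays d at [W-r-Hi] → (6, 6)
vs U/Lo/b: Finn plays U → Eve plays r at [U] → Eve plays z at [U-r] → (2, 3)
vs U/Lo/d: Finn plays U → Eve plays r at [U] → Eve plays z at [U-r] → (2, 3)
vs U/Hi/b: Finn plays U → Eve plays r at [U] → Eve plays z at [U-r] → (2, 3)
vs U/Hi/d: Finn plays U → Eve plays r at [U] → Eve plays z at [U-r] → (2, 3)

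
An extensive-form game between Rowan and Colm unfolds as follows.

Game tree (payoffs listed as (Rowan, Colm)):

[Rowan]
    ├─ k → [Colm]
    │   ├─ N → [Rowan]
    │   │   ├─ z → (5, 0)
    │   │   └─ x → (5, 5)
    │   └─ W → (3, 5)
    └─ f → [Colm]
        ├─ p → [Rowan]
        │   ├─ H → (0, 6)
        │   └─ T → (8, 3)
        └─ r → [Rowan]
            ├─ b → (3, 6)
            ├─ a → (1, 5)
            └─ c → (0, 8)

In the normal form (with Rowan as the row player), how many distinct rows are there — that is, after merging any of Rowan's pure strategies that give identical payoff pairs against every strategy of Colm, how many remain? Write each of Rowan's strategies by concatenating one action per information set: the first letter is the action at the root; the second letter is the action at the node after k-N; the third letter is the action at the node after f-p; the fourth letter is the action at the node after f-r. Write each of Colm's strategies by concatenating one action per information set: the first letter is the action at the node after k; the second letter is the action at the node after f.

8

Rowan has 24 pure strategies: kzHb, kzHa, kzHc, kzTb, kzTa, kzTc, kxHb, kxHa, kxHc, kxTb, kxTa, kxTc, fzHb, fzHa, fzHc, fzTb, fzTa, fzTc, fxHb, fxHa, fxHc, fxTb, fxTa, fxTc. Columns: Np, Nr, Wp, Wr.
{kzHb, kzHa, kzHc, kzTb, kzTa, kzTc} → row (5,0) (5,0) (3,5) (3,5)
{kxHb, kxHa, kxHc, kxTb, kxTa, kxTc} → row (5,5) (5,5) (3,5) (3,5)
{fzHb, fxHb} → row (0,6) (3,6) (0,6) (3,6)
{fzHa, fxHa} → row (0,6) (1,5) (0,6) (1,5)
{fzHc, fxHc} → row (0,6) (0,8) (0,6) (0,8)
{fzTb, fxTb} → row (8,3) (3,6) (8,3) (3,6)
{fzTa, fxTa} → row (8,3) (1,5) (8,3) (1,5)
{fzTc, fxTc} → row (8,3) (0,8) (8,3) (0,8)
That's 8 distinct rows out of 24 strategies.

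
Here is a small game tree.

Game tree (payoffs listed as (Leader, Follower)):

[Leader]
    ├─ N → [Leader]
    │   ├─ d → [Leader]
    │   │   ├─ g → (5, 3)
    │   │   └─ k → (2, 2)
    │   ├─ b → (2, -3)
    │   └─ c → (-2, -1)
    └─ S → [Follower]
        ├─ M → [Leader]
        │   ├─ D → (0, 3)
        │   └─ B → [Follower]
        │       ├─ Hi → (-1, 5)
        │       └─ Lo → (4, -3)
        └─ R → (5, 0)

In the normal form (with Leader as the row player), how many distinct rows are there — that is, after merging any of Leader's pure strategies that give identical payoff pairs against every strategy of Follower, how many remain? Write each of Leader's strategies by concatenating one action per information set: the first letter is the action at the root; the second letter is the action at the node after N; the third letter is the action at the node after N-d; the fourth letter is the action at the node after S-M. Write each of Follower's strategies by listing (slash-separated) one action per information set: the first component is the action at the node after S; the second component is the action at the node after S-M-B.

6

Leader has 24 pure strategies: NdgD, NdgB, NdkD, NdkB, NbgD, NbgB, NbkD, NbkB, NcgD, NcgB, NckD, NckB, SdgD, SdgB, SdkD, SdkB, SbgD, SbgB, SbkD, SbkB, ScgD, ScgB, SckD, SckB. Columns: M/Hi, M/Lo, R/Hi, R/Lo.
{NdgD, NdgB} → row (5,3) (5,3) (5,3) (5,3)
{NdkD, NdkB} → row (2,2) (2,2) (2,2) (2,2)
{NbgD, NbgB, NbkD, NbkB} → row (2,-3) (2,-3) (2,-3) (2,-3)
{NcgD, NcgB, NckD, NckB} → row (-2,-1) (-2,-1) (-2,-1) (-2,-1)
{SdgD, SdkD, SbgD, SbkD, ScgD, SckD} → row (0,3) (0,3) (5,0) (5,0)
{SdgB, SdkB, SbgB, SbkB, ScgB, SckB} → row (-1,5) (4,-3) (5,0) (5,0)
That's 6 distinct rows out of 24 strategies.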